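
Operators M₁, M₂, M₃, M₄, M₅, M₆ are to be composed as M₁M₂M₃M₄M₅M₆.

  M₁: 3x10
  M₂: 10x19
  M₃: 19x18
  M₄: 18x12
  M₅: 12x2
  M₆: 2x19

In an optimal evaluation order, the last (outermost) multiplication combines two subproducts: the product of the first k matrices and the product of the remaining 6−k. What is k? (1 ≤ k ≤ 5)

Adjacent pairs: M₁M₂ = 3·10·19 = 570; M₂M₃ = 10·19·18 = 3420; M₃M₄ = 19·18·12 = 4104; M₄M₅ = 18·12·2 = 432; M₅M₆ = 12·2·19 = 456.
Length 3: M₁..M₃: k=1: 0+3420+3·10·18=3960; k=2: 570+0+3·19·18=1596 → min 1596 | M₂..M₄: k=2: 0+4104+10·19·12=6384; k=3: 3420+0+10·18·12=5580 → min 5580 | M₃..M₅: k=3: 0+432+19·18·2=1116; k=4: 4104+0+19·12·2=4560 → min 1116 | M₄..M₆: k=4: 0+456+18·12·19=4560; k=5: 432+0+18·2·19=1116 → min 1116.
Length 4: M₁..M₄: k=1: 0+5580+3·10·12=5940; k=2: 570+4104+3·19·12=5358; k=3: 1596+0+3·18·12=2244 → min 2244 | M₂..M₅: k=2: 0+1116+10·19·2=1496; k=3: 3420+432+10·18·2=4212; k=4: 5580+0+10·12·2=5820 → min 1496 | M₃..M₆: k=3: 0+1116+19·18·19=7614; k=4: 4104+456+19·12·19=8892; k=5: 1116+0+19·2·19=1838 → min 1838.
Length 5: M₁..M₅: k=1: 0+1496+3·10·2=1556; k=2: 570+1116+3·19·2=1800; k=3: 1596+432+3·18·2=2136; k=4: 2244+0+3·12·2=2316 → min 1556 | M₂..M₆: k=2: 0+1838+10·19·19=5448; k=3: 3420+1116+10·18·19=7956; k=4: 5580+456+10·12·19=8316; k=5: 1496+0+10·2·19=1876 → min 1876.
Top-level splits: k=1: (M₁..M₁)·(M₂..M₆) → 0+1876+3·10·19 = 2446; k=2: (M₁..M₂)·(M₃..M₆) → 570+1838+3·19·19 = 3491; k=3: (M₁..M₃)·(M₄..M₆) → 1596+1116+3·18·19 = 3738; k=4: (M₁..M₄)·(M₅..M₆) → 2244+456+3·12·19 = 3384; k=5: (M₁..M₅)·(M₆..M₆) → 1556+0+3·2·19 = 1670.
Best split is after M₅, i.e. k = 5.

5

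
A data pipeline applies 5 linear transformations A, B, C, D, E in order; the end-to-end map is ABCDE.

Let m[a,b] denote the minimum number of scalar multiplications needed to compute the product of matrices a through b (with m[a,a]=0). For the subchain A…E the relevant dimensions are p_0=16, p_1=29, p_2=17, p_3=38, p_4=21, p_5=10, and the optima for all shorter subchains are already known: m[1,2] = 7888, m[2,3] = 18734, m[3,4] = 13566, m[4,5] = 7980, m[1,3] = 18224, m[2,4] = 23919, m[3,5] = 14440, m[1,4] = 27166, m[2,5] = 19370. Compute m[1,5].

24010

m[1,5] = min over k∈[1,4] of m[1,k]+m[k+1,5]+p_{0}·p_k·p_{5}.
k=1: 0 + 19370 + 16·29·10 = 24010; k=2: 7888 + 14440 + 16·17·10 = 25048; k=3: 18224 + 7980 + 16·38·10 = 32284; k=4: 27166 + 0 + 16·21·10 = 30526.
Minimum: 24010 at k=1.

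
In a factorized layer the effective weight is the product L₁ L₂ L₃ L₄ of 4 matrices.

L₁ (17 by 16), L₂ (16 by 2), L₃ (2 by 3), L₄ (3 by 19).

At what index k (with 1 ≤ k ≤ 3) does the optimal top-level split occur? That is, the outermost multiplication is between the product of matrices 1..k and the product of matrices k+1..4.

Adjacent pairs: L₁L₂ = 17·16·2 = 544; L₂L₃ = 16·2·3 = 96; L₃L₄ = 2·3·19 = 114.
Length 3: L₁..L₃: k=1: 0+96+17·16·3=912; k=2: 544+0+17·2·3=646 → min 646 | L₂..L₄: k=2: 0+114+16·2·19=722; k=3: 96+0+16·3·19=1008 → min 722.
Top-level splits: k=1: (L₁..L₁)·(L₂..L₄) → 0+722+17·16·19 = 5890; k=2: (L₁..L₂)·(L₃..L₄) → 544+114+17·2·19 = 1304; k=3: (L₁..L₃)·(L₄..L₄) → 646+0+17·3·19 = 1615.
Best split is after L₂, i.e. k = 2.

2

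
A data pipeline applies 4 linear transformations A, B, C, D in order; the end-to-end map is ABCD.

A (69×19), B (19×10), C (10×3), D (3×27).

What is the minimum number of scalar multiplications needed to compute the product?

10092

Adjacent pairs: AB = 69·19·10 = 13110; BC = 19·10·3 = 570; CD = 10·3·27 = 810.
Length 3: A..C: k=1: 0+570+69·19·3=4503; k=2: 13110+0+69·10·3=15180 → min 4503 | B..D: k=2: 0+810+19·10·27=5940; k=3: 570+0+19·3·27=2109 → min 2109.
Length 4: A..D: k=1: 0+2109+69·19·27=37506; k=2: 13110+810+69·10·27=32550; k=3: 4503+0+69·3·27=10092 → min 10092.
Optimal order: ((A(BC))D) with cost 10092.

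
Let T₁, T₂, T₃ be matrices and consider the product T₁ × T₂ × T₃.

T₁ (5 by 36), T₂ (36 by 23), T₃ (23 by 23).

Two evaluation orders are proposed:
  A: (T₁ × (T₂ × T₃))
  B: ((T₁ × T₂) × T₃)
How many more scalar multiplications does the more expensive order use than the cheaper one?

Order A = (T₁ × (T₂ × T₃)): (T₂ × T₃): 36×23 by 23×23 → 36×23, cost 36·23·23 = 19044; (T₁ × (T₂ × T₃)): 5×36 by 36×23 → 5×23, cost 5·36·23 = 4140; cumulative 23184. Total 23184.
Order B = ((T₁ × T₂) × T₃): (T₁ × T₂): 5×36 by 36×23 → 5×23, cost 5·36·23 = 4140; ((T₁ × T₂) × T₃): 5×23 by 23×23 → 5×23, cost 5·23·23 = 2645; cumulative 6785. Total 6785.
Difference: |23184 − 6785| = 16399.

16399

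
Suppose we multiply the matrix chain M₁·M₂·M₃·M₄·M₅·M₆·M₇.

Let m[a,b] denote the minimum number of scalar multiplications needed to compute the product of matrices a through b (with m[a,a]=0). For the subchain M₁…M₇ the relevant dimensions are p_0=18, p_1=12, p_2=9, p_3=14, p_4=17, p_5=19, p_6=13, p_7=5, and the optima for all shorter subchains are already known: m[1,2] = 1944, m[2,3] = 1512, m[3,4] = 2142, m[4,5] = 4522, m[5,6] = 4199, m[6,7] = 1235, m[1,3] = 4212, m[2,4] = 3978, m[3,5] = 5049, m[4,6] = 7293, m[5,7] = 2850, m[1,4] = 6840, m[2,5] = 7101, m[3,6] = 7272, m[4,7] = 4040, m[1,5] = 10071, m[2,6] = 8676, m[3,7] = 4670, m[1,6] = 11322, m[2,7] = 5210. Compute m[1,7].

6290

m[1,7] = min over k∈[1,6] of m[1,k]+m[k+1,7]+p_{0}·p_k·p_{7}.
k=1: 0 + 5210 + 18·12·5 = 6290; k=2: 1944 + 4670 + 18·9·5 = 7424; k=3: 4212 + 4040 + 18·14·5 = 9512; k=4: 6840 + 2850 + 18·17·5 = 11220; k=5: 10071 + 1235 + 18·19·5 = 13016; k=6: 11322 + 0 + 18·13·5 = 12492.
Minimum: 6290 at k=1.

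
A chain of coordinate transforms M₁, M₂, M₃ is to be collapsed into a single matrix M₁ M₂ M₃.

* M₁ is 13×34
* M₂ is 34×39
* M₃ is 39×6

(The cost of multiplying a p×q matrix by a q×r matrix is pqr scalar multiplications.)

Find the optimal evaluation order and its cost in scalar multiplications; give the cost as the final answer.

(M₁ (M₂ M₃)): cost 10608.
((M₁ M₂) M₃): cost 20280.
Optimal: (M₁ (M₂ M₃)) with cost 10608.

10608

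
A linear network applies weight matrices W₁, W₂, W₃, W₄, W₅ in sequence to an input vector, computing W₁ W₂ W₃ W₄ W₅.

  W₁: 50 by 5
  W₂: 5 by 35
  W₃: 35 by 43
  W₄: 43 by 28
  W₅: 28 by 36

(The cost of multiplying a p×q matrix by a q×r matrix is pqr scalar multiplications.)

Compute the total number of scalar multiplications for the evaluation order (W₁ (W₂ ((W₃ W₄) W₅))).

92720

(W₃ W₄): 35×43 by 43×28 → 35×28, cost 35·43·28 = 42140
((W₃ W₄) W₅): 35×28 by 28×36 → 35×36, cost 35·28·36 = 35280; cumulative 77420
(W₂ ((W₃ W₄) W₅)): 5×35 by 35×36 → 5×36, cost 5·35·36 = 6300; cumulative 83720
(W₁ (W₂ ((W₃ W₄) W₅))): 50×5 by 5×36 → 50×36, cost 50·5·36 = 9000; cumulative 92720
Total: 92720 scalar multiplications.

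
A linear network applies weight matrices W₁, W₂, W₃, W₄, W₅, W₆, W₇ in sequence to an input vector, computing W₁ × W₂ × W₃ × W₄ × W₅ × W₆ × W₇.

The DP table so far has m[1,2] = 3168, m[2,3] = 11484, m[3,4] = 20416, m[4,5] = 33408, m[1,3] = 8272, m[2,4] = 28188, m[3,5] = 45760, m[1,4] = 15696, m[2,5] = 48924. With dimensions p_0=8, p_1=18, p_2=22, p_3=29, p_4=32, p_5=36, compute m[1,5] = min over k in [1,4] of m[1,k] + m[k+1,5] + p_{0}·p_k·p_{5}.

24912

m[1,5] = min over k∈[1,4] of m[1,k]+m[k+1,5]+p_{0}·p_k·p_{5}.
k=1: 0 + 48924 + 8·18·36 = 54108; k=2: 3168 + 45760 + 8·22·36 = 55264; k=3: 8272 + 33408 + 8·29·36 = 50032; k=4: 15696 + 0 + 8·32·36 = 24912.
Minimum: 24912 at k=4.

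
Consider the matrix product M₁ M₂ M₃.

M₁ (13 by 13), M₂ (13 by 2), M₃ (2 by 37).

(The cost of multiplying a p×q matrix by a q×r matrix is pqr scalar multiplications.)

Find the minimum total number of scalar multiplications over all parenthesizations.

1300

Order (M₁ (M₂ M₃)): (M₂ M₃): 13×2 by 2×37 → 13×37, cost 13·2·37 = 962; (M₁ (M₂ M₃)): 13×13 by 13×37 → 13×37, cost 13·13·37 = 6253; cumulative 7215. Total 7215.
Order ((M₁ M₂) M₃): (M₁ M₂): 13×13 by 13×2 → 13×2, cost 13·13·2 = 338; ((M₁ M₂) M₃): 13×2 by 2×37 → 13×37, cost 13·2·37 = 962; cumulative 1300. Total 1300.
Minimum: 1300.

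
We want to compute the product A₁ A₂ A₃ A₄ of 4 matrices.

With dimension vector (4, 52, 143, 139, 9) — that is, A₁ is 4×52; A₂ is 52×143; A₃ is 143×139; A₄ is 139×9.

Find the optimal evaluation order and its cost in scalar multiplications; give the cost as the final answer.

114256

Adjacent pairs: A₁A₂ = 4·52·143 = 29744; A₂A₃ = 52·143·139 = 1033604; A₃A₄ = 143·139·9 = 178893.
Length 3: A₁..A₃: k=1: 0+1033604+4·52·139=1062516; k=2: 29744+0+4·143·139=109252 → min 109252 | A₂..A₄: k=2: 0+178893+52·143·9=245817; k=3: 1033604+0+52·139·9=1098656 → min 245817.
Length 4: A₁..A₄: k=1: 0+245817+4·52·9=247689; k=2: 29744+178893+4·143·9=213785; k=3: 109252+0+4·139·9=114256 → min 114256.
Optimal parenthesization: (((A₁ A₂) A₃) A₄) with cost 114256.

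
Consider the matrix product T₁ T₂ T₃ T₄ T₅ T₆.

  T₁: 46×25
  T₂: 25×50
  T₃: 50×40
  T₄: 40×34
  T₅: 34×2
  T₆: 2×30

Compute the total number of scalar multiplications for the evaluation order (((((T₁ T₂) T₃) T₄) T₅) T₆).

(T₁ T₂): 46×25 by 25×50 → 46×50, cost 46·25·50 = 57500
((T₁ T₂) T₃): 46×50 by 50×40 → 46×40, cost 46·50·40 = 92000; cumulative 149500
(((T₁ T₂) T₃) T₄): 46×40 by 40×34 → 46×34, cost 46·40·34 = 62560; cumulative 212060
((((T₁ T₂) T₃) T₄) T₅): 46×34 by 34×2 → 46×2, cost 46·34·2 = 3128; cumulative 215188
(((((T₁ T₂) T₃) T₄) T₅) T₆): 46×2 by 2×30 → 46×30, cost 46·2·30 = 2760; cumulative 217948
Total: 217948 scalar multiplications.

217948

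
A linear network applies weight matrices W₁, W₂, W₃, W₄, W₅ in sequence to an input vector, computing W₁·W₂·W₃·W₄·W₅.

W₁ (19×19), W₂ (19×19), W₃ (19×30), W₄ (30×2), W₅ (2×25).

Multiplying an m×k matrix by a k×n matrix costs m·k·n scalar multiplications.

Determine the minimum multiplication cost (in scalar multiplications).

Adjacent pairs: W₁W₂ = 19·19·19 = 6859; W₂W₃ = 19·19·30 = 10830; W₃W₄ = 19·30·2 = 1140; W₄W₅ = 30·2·25 = 1500.
Length 3: W₁..W₃: k=1: 0+10830+19·19·30=21660; k=2: 6859+0+19·19·30=17689 → min 17689 | W₂..W₄: k=2: 0+1140+19·19·2=1862; k=3: 10830+0+19·30·2=11970 → min 1862 | W₃..W₅: k=3: 0+1500+19·30·25=15750; k=4: 1140+0+19·2·25=2090 → min 2090.
Length 4: W₁..W₄: k=1: 0+1862+19·19·2=2584; k=2: 6859+1140+19·19·2=8721; k=3: 17689+0+19·30·2=18829 → min 2584 | W₂..W₅: k=2: 0+2090+19·19·25=11115; k=3: 10830+1500+19·30·25=26580; k=4: 1862+0+19·2·25=2812 → min 2812.
Length 5: W₁..W₅: k=1: 0+2812+19·19·25=11837; k=2: 6859+2090+19·19·25=17974; k=3: 17689+1500+19·30·25=33439; k=4: 2584+0+19·2·25=3534 → min 3534.
Optimal order: ((W₁·(W₂·(W₃·W₄)))·W₅) with cost 3534.

3534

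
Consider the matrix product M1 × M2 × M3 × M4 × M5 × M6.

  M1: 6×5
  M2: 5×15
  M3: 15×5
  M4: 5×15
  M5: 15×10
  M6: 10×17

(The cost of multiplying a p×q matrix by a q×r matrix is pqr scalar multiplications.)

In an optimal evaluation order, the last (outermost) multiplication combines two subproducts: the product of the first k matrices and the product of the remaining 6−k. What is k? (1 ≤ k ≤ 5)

5

Adjacent pairs: M1M2 = 6·5·15 = 450; M2M3 = 5·15·5 = 375; M3M4 = 15·5·15 = 1125; M4M5 = 5·15·10 = 750; M5M6 = 15·10·17 = 2550.
Length 3: M1..M3: k=1: 0+375+6·5·5=525; k=2: 450+0+6·15·5=900 → min 525 | M2..M4: k=2: 0+1125+5·15·15=2250; k=3: 375+0+5·5·15=750 → min 750 | M3..M5: k=3: 0+750+15·5·10=1500; k=4: 1125+0+15·15·10=3375 → min 1500 | M4..M6: k=4: 0+2550+5·15·17=3825; k=5: 750+0+5·10·17=1600 → min 1600.
Length 4: M1..M4: k=1: 0+750+6·5·15=1200; k=2: 450+1125+6·15·15=2925; k=3: 525+0+6·5·15=975 → min 975 | M2..M5: k=2: 0+1500+5·15·10=2250; k=3: 375+750+5·5·10=1375; k=4: 750+0+5·15·10=1500 → min 1375 | M3..M6: k=3: 0+1600+15·5·17=2875; k=4: 1125+2550+15·15·17=7500; k=5: 1500+0+15·10·17=4050 → min 2875.
Length 5: M1..M5: k=1: 0+1375+6·5·10=1675; k=2: 450+1500+6·15·10=2850; k=3: 525+750+6·5·10=1575; k=4: 975+0+6·15·10=1875 → min 1575 | M2..M6: k=2: 0+2875+5·15·17=4150; k=3: 375+1600+5·5·17=2400; k=4: 750+2550+5·15·17=4575; k=5: 1375+0+5·10·17=2225 → min 2225.
Top-level splits: k=1: (M1..M1)·(M2..M6) → 0+2225+6·5·17 = 2735; k=2: (M1..M2)·(M3..M6) → 450+2875+6·15·17 = 4855; k=3: (M1..M3)·(M4..M6) → 525+1600+6·5·17 = 2635; k=4: (M1..M4)·(M5..M6) → 975+2550+6·15·17 = 5055; k=5: (M1..M5)·(M6..M6) → 1575+0+6·10·17 = 2595.
Best split is after M5, i.e. k = 5.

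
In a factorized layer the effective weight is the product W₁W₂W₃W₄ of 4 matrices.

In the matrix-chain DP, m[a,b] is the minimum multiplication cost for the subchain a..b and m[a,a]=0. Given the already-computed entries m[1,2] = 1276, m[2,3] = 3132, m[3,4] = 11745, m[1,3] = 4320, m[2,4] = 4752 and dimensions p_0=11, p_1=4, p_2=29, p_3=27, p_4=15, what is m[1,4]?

5412

m[1,4] = min over k∈[1,3] of m[1,k]+m[k+1,4]+p_{0}·p_k·p_{4}.
k=1: 0 + 4752 + 11·4·15 = 5412; k=2: 1276 + 11745 + 11·29·15 = 17806; k=3: 4320 + 0 + 11·27·15 = 8775.
Minimum: 5412 at k=1.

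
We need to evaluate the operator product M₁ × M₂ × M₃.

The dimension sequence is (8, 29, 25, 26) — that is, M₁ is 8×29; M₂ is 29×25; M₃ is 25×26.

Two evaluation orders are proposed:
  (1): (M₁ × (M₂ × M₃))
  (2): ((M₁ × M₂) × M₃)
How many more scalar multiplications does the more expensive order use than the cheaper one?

Order (1) = (M₁ × (M₂ × M₃)): (M₂ × M₃): 29×25 by 25×26 → 29×26, cost 29·25·26 = 18850; (M₁ × (M₂ × M₃)): 8×29 by 29×26 → 8×26, cost 8·29·26 = 6032; cumulative 24882. Total 24882.
Order (2) = ((M₁ × M₂) × M₃): (M₁ × M₂): 8×29 by 29×25 → 8×25, cost 8·29·25 = 5800; ((M₁ × M₂) × M₃): 8×25 by 25×26 → 8×26, cost 8·25·26 = 5200; cumulative 11000. Total 11000.
Difference: |24882 − 11000| = 13882.

13882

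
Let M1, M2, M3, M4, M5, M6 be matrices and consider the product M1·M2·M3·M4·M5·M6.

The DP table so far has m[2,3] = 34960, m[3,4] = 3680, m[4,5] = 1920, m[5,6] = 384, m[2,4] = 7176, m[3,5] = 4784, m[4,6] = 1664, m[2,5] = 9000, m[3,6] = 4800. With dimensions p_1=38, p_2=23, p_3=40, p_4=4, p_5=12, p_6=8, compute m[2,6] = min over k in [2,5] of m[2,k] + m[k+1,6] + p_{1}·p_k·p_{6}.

m[2,6] = min over k∈[2,5] of m[2,k]+m[k+1,6]+p_{1}·p_k·p_{6}.
k=2: 0 + 4800 + 38·23·8 = 11792; k=3: 34960 + 1664 + 38·40·8 = 48784; k=4: 7176 + 384 + 38·4·8 = 8776; k=5: 9000 + 0 + 38·12·8 = 12648.
Minimum: 8776 at k=4.

8776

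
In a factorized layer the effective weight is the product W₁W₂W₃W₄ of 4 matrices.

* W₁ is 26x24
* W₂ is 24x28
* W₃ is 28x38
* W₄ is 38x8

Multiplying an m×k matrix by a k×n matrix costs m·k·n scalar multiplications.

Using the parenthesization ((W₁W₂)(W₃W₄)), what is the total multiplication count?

(W₁W₂): 26×24 by 24×28 → 26×28, cost 26·24·28 = 17472
(W₃W₄): 28×38 by 38×8 → 28×8, cost 28·38·8 = 8512
((W₁W₂)(W₃W₄)): 26×28 by 28×8 → 26×8, cost 26·28·8 = 5824; cumulative 31808
Total: 31808 scalar multiplications.

31808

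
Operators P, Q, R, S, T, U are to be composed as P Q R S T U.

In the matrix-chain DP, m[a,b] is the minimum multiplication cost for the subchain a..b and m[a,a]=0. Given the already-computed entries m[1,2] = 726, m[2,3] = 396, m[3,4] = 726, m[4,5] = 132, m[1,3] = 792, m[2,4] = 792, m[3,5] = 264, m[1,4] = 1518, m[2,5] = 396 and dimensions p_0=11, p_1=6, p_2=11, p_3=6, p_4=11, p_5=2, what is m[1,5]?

528

m[1,5] = min over k∈[1,4] of m[1,k]+m[k+1,5]+p_{0}·p_k·p_{5}.
k=1: 0 + 396 + 11·6·2 = 528; k=2: 726 + 264 + 11·11·2 = 1232; k=3: 792 + 132 + 11·6·2 = 1056; k=4: 1518 + 0 + 11·11·2 = 1760.
Minimum: 528 at k=1.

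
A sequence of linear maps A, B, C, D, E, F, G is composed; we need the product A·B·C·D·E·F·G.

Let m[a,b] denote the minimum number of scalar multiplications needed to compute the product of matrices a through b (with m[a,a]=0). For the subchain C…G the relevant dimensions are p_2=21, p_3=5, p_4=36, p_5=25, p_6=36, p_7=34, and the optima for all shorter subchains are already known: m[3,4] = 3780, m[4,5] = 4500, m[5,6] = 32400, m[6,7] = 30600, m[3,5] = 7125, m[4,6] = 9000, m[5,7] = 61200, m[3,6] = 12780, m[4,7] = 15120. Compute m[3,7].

18690

m[3,7] = min over k∈[3,6] of m[3,k]+m[k+1,7]+p_{2}·p_k·p_{7}.
k=3: 0 + 15120 + 21·5·34 = 18690; k=4: 3780 + 61200 + 21·36·34 = 90684; k=5: 7125 + 30600 + 21·25·34 = 55575; k=6: 12780 + 0 + 21·36·34 = 38484.
Minimum: 18690 at k=3.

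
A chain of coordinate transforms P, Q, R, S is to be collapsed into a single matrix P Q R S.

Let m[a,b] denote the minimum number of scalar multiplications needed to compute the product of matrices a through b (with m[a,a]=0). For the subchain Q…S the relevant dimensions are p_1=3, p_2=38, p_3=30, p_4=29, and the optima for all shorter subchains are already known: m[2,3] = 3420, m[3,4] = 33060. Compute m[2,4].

6030

m[2,4] = min over k∈[2,3] of m[2,k]+m[k+1,4]+p_{1}·p_k·p_{4}.
k=2: 0 + 33060 + 3·38·29 = 36366; k=3: 3420 + 0 + 3·30·29 = 6030.
Minimum: 6030 at k=3.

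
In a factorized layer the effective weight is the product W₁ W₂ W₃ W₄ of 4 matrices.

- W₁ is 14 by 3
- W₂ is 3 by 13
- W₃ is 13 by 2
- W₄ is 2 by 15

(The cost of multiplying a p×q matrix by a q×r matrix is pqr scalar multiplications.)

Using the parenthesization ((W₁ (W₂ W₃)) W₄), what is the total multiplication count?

(W₂ W₃): 3×13 by 13×2 → 3×2, cost 3·13·2 = 78
(W₁ (W₂ W₃)): 14×3 by 3×2 → 14×2, cost 14·3·2 = 84; cumulative 162
((W₁ (W₂ W₃)) W₄): 14×2 by 2×15 → 14×15, cost 14·2·15 = 420; cumulative 582
Total: 582 scalar multiplications.

582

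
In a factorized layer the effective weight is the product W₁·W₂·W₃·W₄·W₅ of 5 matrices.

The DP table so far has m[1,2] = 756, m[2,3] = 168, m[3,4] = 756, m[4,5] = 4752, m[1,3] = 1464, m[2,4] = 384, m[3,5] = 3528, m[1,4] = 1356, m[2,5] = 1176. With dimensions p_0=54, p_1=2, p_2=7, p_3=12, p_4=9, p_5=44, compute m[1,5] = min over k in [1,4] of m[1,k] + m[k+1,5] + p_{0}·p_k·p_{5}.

5928

m[1,5] = min over k∈[1,4] of m[1,k]+m[k+1,5]+p_{0}·p_k·p_{5}.
k=1: 0 + 1176 + 54·2·44 = 5928; k=2: 756 + 3528 + 54·7·44 = 20916; k=3: 1464 + 4752 + 54·12·44 = 34728; k=4: 1356 + 0 + 54·9·44 = 22740.
Minimum: 5928 at k=1.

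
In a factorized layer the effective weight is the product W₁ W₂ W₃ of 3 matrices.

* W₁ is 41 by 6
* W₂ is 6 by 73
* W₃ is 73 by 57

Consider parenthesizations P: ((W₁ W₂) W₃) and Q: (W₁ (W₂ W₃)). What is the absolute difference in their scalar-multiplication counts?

149571

Order P = ((W₁ W₂) W₃): (W₁ W₂): 41×6 by 6×73 → 41×73, cost 41·6·73 = 17958; ((W₁ W₂) W₃): 41×73 by 73×57 → 41×57, cost 41·73·57 = 170601; cumulative 188559. Total 188559.
Order Q = (W₁ (W₂ W₃)): (W₂ W₃): 6×73 by 73×57 → 6×57, cost 6·73·57 = 24966; (W₁ (W₂ W₃)): 41×6 by 6×57 → 41×57, cost 41·6·57 = 14022; cumulative 38988. Total 38988.
Difference: |188559 − 38988| = 149571.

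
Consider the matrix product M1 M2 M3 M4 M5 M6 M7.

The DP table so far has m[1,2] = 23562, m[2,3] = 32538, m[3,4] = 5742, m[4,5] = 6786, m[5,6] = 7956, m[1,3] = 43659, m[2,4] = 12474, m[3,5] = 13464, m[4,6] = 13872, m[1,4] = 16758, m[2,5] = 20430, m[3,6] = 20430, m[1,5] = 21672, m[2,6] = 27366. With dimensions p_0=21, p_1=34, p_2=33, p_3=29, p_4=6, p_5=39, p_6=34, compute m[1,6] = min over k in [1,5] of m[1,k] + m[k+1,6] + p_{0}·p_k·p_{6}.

28998

m[1,6] = min over k∈[1,5] of m[1,k]+m[k+1,6]+p_{0}·p_k·p_{6}.
k=1: 0 + 27366 + 21·34·34 = 51642; k=2: 23562 + 20430 + 21·33·34 = 67554; k=3: 43659 + 13872 + 21·29·34 = 78237; k=4: 16758 + 7956 + 21·6·34 = 28998; k=5: 21672 + 0 + 21·39·34 = 49518.
Minimum: 28998 at k=4.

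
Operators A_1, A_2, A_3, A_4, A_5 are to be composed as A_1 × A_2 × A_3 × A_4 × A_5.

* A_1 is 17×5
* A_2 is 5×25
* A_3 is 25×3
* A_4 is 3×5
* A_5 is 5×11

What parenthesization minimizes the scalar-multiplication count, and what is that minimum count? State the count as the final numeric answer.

Adjacent pairs: A_1A_2 = 17·5·25 = 2125; A_2A_3 = 5·25·3 = 375; A_3A_4 = 25·3·5 = 375; A_4A_5 = 3·5·11 = 165.
Length 3: A_1..A_3: k=1: 0+375+17·5·3=630; k=2: 2125+0+17·25·3=3400 → min 630 | A_2..A_4: k=2: 0+375+5·25·5=1000; k=3: 375+0+5·3·5=450 → min 450 | A_3..A_5: k=3: 0+165+25·3·11=990; k=4: 375+0+25·5·11=1750 → min 990.
Length 4: A_1..A_4: k=1: 0+450+17·5·5=875; k=2: 2125+375+17·25·5=4625; k=3: 630+0+17·3·5=885 → min 875 | A_2..A_5: k=2: 0+990+5·25·11=2365; k=3: 375+165+5·3·11=705; k=4: 450+0+5·5·11=725 → min 705.
Length 5: A_1..A_5: k=1: 0+705+17·5·11=1640; k=2: 2125+990+17·25·11=7790; k=3: 630+165+17·3·11=1356; k=4: 875+0+17·5·11=1810 → min 1356.
Optimal parenthesization: ((A_1 × (A_2 × A_3)) × (A_4 × A_5)) with cost 1356.

1356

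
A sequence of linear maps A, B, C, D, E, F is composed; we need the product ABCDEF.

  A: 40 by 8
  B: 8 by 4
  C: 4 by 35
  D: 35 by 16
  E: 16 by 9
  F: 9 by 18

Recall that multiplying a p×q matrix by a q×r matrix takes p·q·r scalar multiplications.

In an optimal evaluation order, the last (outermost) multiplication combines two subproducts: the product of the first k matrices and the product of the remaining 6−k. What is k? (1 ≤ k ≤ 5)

2

Adjacent pairs: AB = 40·8·4 = 1280; BC = 8·4·35 = 1120; CD = 4·35·16 = 2240; DE = 35·16·9 = 5040; EF = 16·9·18 = 2592.
Length 3: A..C: k=1: 0+1120+40·8·35=12320; k=2: 1280+0+40·4·35=6880 → min 6880 | B..D: k=2: 0+2240+8·4·16=2752; k=3: 1120+0+8·35·16=5600 → min 2752 | C..E: k=3: 0+5040+4·35·9=6300; k=4: 2240+0+4·16·9=2816 → min 2816 | D..F: k=4: 0+2592+35·16·18=12672; k=5: 5040+0+35·9·18=10710 → min 10710.
Length 4: A..D: k=1: 0+2752+40·8·16=7872; k=2: 1280+2240+40·4·16=6080; k=3: 6880+0+40·35·16=29280 → min 6080 | B..E: k=2: 0+2816+8·4·9=3104; k=3: 1120+5040+8·35·9=8680; k=4: 2752+0+8·16·9=3904 → min 3104 | C..F: k=3: 0+10710+4·35·18=13230; k=4: 2240+2592+4·16·18=5984; k=5: 2816+0+4·9·18=3464 → min 3464.
Length 5: A..E: k=1: 0+3104+40·8·9=5984; k=2: 1280+2816+40·4·9=5536; k=3: 6880+5040+40·35·9=24520; k=4: 6080+0+40·16·9=11840 → min 5536 | B..F: k=2: 0+3464+8·4·18=4040; k=3: 1120+10710+8·35·18=16870; k=4: 2752+2592+8·16·18=7648; k=5: 3104+0+8·9·18=4400 → min 4040.
Top-level splits: k=1: (A..A)·(B..F) → 0+4040+40·8·18 = 9800; k=2: (A..B)·(C..F) → 1280+3464+40·4·18 = 7624; k=3: (A..C)·(D..F) → 6880+10710+40·35·18 = 42790; k=4: (A..D)·(E..F) → 6080+2592+40·16·18 = 20192; k=5: (A..E)·(F..F) → 5536+0+40·9·18 = 12016.
Best split is after B, i.e. k = 2.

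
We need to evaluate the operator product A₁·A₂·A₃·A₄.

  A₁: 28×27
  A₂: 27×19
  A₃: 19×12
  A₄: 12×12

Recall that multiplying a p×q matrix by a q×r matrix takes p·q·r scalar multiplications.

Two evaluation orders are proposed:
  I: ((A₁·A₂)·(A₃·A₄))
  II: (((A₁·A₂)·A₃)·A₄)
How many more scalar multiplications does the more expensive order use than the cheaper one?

Order I = ((A₁·A₂)·(A₃·A₄)): (A₁·A₂): 28×27 by 27×19 → 28×19, cost 28·27·19 = 14364; (A₃·A₄): 19×12 by 12×12 → 19×12, cost 19·12·12 = 2736; ((A₁·A₂)·(A₃·A₄)): 28×19 by 19×12 → 28×12, cost 28·19·12 = 6384; cumulative 23484. Total 23484.
Order II = (((A₁·A₂)·A₃)·A₄): (A₁·A₂): 28×27 by 27×19 → 28×19, cost 28·27·19 = 14364; ((A₁·A₂)·A₃): 28×19 by 19×12 → 28×12, cost 28·19·12 = 6384; cumulative 20748; (((A₁·A₂)·A₃)·A₄): 28×12 by 12×12 → 28×12, cost 28·12·12 = 4032; cumulative 24780. Total 24780.
Difference: |23484 − 24780| = 1296.

1296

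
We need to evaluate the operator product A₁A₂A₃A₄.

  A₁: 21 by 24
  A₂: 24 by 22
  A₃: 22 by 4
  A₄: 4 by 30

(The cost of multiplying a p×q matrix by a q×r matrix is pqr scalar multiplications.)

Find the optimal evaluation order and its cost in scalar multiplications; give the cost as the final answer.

Adjacent pairs: A₁A₂ = 21·24·22 = 11088; A₂A₃ = 24·22·4 = 2112; A₃A₄ = 22·4·30 = 2640.
Length 3: A₁..A₃: k=1: 0+2112+21·24·4=4128; k=2: 11088+0+21·22·4=12936 → min 4128 | A₂..A₄: k=2: 0+2640+24·22·30=18480; k=3: 2112+0+24·4·30=4992 → min 4992.
Length 4: A₁..A₄: k=1: 0+4992+21·24·30=20112; k=2: 11088+2640+21·22·30=27588; k=3: 4128+0+21·4·30=6648 → min 6648.
Optimal parenthesization: ((A₁(A₂A₃))A₄) with cost 6648.

6648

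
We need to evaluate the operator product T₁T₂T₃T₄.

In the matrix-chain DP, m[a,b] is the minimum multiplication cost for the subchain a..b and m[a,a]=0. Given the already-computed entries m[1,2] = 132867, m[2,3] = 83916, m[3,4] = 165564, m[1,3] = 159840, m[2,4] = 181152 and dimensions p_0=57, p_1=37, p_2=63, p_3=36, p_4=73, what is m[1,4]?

309636

m[1,4] = min over k∈[1,3] of m[1,k]+m[k+1,4]+p_{0}·p_k·p_{4}.
k=1: 0 + 181152 + 57·37·73 = 335109; k=2: 132867 + 165564 + 57·63·73 = 560574; k=3: 159840 + 0 + 57·36·73 = 309636.
Minimum: 309636 at k=3.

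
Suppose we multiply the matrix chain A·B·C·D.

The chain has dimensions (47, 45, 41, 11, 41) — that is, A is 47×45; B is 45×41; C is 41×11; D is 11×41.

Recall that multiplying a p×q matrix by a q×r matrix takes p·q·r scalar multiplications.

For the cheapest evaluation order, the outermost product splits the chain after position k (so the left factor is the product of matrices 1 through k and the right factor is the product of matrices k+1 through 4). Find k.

3

Adjacent pairs: AB = 47·45·41 = 86715; BC = 45·41·11 = 20295; CD = 41·11·41 = 18491.
Length 3: A..C: k=1: 0+20295+47·45·11=43560; k=2: 86715+0+47·41·11=107912 → min 43560 | B..D: k=2: 0+18491+45·41·41=94136; k=3: 20295+0+45·11·41=40590 → min 40590.
Top-level splits: k=1: (A..A)·(B..D) → 0+40590+47·45·41 = 127305; k=2: (A..B)·(C..D) → 86715+18491+47·41·41 = 184213; k=3: (A..C)·(D..D) → 43560+0+47·11·41 = 64757.
Best split is after C, i.e. k = 3.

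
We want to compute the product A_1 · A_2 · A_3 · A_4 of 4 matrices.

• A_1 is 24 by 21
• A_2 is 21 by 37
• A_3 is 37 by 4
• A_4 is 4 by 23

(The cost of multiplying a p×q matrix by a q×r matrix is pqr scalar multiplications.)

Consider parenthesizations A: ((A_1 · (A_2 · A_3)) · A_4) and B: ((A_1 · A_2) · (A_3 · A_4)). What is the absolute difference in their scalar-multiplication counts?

Order A = ((A_1 · (A_2 · A_3)) · A_4): (A_2 · A_3): 21×37 by 37×4 → 21×4, cost 21·37·4 = 3108; (A_1 · (A_2 · A_3)): 24×21 by 21×4 → 24×4, cost 24·21·4 = 2016; cumulative 5124; ((A_1 · (A_2 · A_3)) · A_4): 24×4 by 4×23 → 24×23, cost 24·4·23 = 2208; cumulative 7332. Total 7332.
Order B = ((A_1 · A_2) · (A_3 · A_4)): (A_1 · A_2): 24×21 by 21×37 → 24×37, cost 24·21·37 = 18648; (A_3 · A_4): 37×4 by 4×23 → 37×23, cost 37·4·23 = 3404; ((A_1 · A_2) · (A_3 · A_4)): 24×37 by 37×23 → 24×23, cost 24·37·23 = 20424; cumulative 42476. Total 42476.
Difference: |7332 − 42476| = 35144.

35144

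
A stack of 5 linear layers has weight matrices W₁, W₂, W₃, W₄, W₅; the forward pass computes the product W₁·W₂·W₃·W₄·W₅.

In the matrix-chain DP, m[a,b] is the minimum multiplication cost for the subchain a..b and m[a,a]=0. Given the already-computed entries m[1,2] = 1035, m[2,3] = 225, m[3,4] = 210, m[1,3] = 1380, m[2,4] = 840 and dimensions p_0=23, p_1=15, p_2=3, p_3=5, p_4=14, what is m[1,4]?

2211

m[1,4] = min over k∈[1,3] of m[1,k]+m[k+1,4]+p_{0}·p_k·p_{4}.
k=1: 0 + 840 + 23·15·14 = 5670; k=2: 1035 + 210 + 23·3·14 = 2211; k=3: 1380 + 0 + 23·5·14 = 2990.
Minimum: 2211 at k=2.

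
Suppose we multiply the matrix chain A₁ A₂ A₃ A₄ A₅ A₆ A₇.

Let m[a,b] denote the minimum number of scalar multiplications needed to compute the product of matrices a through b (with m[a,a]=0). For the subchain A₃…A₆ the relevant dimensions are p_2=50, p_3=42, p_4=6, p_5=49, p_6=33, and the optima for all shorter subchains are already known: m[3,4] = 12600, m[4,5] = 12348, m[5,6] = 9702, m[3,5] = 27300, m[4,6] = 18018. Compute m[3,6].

m[3,6] = min over k∈[3,5] of m[3,k]+m[k+1,6]+p_{2}·p_k·p_{6}.
k=3: 0 + 18018 + 50·42·33 = 87318; k=4: 12600 + 9702 + 50·6·33 = 32202; k=5: 27300 + 0 + 50·49·33 = 108150.
Minimum: 32202 at k=4.

32202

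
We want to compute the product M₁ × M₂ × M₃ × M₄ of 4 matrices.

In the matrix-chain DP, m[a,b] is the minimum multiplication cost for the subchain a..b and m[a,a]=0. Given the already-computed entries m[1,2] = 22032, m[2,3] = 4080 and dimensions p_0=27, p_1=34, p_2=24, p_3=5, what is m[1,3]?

m[1,3] = min over k∈[1,2] of m[1,k]+m[k+1,3]+p_{0}·p_k·p_{3}.
k=1: 0 + 4080 + 27·34·5 = 8670; k=2: 22032 + 0 + 27·24·5 = 25272.
Minimum: 8670 at k=1.

8670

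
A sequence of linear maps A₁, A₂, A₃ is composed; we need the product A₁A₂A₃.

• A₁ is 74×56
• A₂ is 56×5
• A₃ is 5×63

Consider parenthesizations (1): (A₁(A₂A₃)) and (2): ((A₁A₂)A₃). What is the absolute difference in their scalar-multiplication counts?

Order (1) = (A₁(A₂A₃)): (A₂A₃): 56×5 by 5×63 → 56×63, cost 56·5·63 = 17640; (A₁(A₂A₃)): 74×56 by 56×63 → 74×63, cost 74·56·63 = 261072; cumulative 278712. Total 278712.
Order (2) = ((A₁A₂)A₃): (A₁A₂): 74×56 by 56×5 → 74×5, cost 74·56·5 = 20720; ((A₁A₂)A₃): 74×5 by 5×63 → 74×63, cost 74·5·63 = 23310; cumulative 44030. Total 44030.
Difference: |278712 − 44030| = 234682.

234682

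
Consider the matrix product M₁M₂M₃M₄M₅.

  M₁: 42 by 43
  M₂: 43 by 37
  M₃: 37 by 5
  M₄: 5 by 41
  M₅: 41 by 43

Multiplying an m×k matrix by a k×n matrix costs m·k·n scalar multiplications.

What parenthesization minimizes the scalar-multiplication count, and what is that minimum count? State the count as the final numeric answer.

Adjacent pairs: M₁M₂ = 42·43·37 = 66822; M₂M₃ = 43·37·5 = 7955; M₃M₄ = 37·5·41 = 7585; M₄M₅ = 5·41·43 = 8815.
Length 3: M₁..M₃: k=1: 0+7955+42·43·5=16985; k=2: 66822+0+42·37·5=74592 → min 16985 | M₂..M₄: k=2: 0+7585+43·37·41=72816; k=3: 7955+0+43·5·41=16770 → min 16770 | M₃..M₅: k=3: 0+8815+37·5·43=16770; k=4: 7585+0+37·41·43=72816 → min 16770.
Length 4: M₁..M₄: k=1: 0+16770+42·43·41=90816; k=2: 66822+7585+42·37·41=138121; k=3: 16985+0+42·5·41=25595 → min 25595 | M₂..M₅: k=2: 0+16770+43·37·43=85183; k=3: 7955+8815+43·5·43=26015; k=4: 16770+0+43·41·43=92579 → min 26015.
Length 5: M₁..M₅: k=1: 0+26015+42·43·43=103673; k=2: 66822+16770+42·37·43=150414; k=3: 16985+8815+42·5·43=34830; k=4: 25595+0+42·41·43=99641 → min 34830.
Optimal parenthesization: ((M₁(M₂M₃))(M₄M₅)) with cost 34830.

34830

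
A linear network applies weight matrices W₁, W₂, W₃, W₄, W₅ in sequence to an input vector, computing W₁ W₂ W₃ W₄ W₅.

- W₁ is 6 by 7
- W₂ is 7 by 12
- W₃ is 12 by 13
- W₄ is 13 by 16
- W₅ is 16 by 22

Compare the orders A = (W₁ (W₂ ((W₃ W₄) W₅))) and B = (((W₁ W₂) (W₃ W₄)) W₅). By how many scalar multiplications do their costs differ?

Order A = (W₁ (W₂ ((W₃ W₄) W₅))): (W₃ W₄): 12×13 by 13×16 → 12×16, cost 12·13·16 = 2496; ((W₃ W₄) W₅): 12×16 by 16×22 → 12×22, cost 12·16·22 = 4224; cumulative 6720; (W₂ ((W₃ W₄) W₅)): 7×12 by 12×22 → 7×22, cost 7·12·22 = 1848; cumulative 8568; (W₁ (W₂ ((W₃ W₄) W₅))): 6×7 by 7×22 → 6×22, cost 6·7·22 = 924; cumulative 9492. Total 9492.
Order B = (((W₁ W₂) (W₃ W₄)) W₅): (W₁ W₂): 6×7 by 7×12 → 6×12, cost 6·7·12 = 504; (W₃ W₄): 12×13 by 13×16 → 12×16, cost 12·13·16 = 2496; ((W₁ W₂) (W₃ W₄)): 6×12 by 12×16 → 6×16, cost 6·12·16 = 1152; cumulative 4152; (((W₁ W₂) (W₃ W₄)) W₅): 6×16 by 16×22 → 6×22, cost 6·16·22 = 2112; cumulative 6264. Total 6264.
Difference: |9492 − 6264| = 3228.

3228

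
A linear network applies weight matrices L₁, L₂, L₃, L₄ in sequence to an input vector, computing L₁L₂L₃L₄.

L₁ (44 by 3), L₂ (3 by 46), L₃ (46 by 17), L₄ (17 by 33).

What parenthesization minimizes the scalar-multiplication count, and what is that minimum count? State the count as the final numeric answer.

8385

Adjacent pairs: L₁L₂ = 44·3·46 = 6072; L₂L₃ = 3·46·17 = 2346; L₃L₄ = 46·17·33 = 25806.
Length 3: L₁..L₃: k=1: 0+2346+44·3·17=4590; k=2: 6072+0+44·46·17=40480 → min 4590 | L₂..L₄: k=2: 0+25806+3·46·33=30360; k=3: 2346+0+3·17·33=4029 → min 4029.
Length 4: L₁..L₄: k=1: 0+4029+44·3·33=8385; k=2: 6072+25806+44·46·33=98670; k=3: 4590+0+44·17·33=29274 → min 8385.
Optimal parenthesization: (L₁((L₂L₃)L₄)) with cost 8385.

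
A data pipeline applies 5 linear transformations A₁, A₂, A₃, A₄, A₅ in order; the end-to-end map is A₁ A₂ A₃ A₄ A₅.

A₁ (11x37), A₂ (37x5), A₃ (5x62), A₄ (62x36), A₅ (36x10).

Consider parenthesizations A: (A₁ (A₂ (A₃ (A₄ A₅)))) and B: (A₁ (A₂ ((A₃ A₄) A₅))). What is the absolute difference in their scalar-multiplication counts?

Order A = (A₁ (A₂ (A₃ (A₄ A₅)))): (A₄ A₅): 62×36 by 36×10 → 62×10, cost 62·36·10 = 22320; (A₃ (A₄ A₅)): 5×62 by 62×10 → 5×10, cost 5·62·10 = 3100; cumulative 25420; (A₂ (A₃ (A₄ A₅))): 37×5 by 5×10 → 37×10, cost 37·5·10 = 1850; cumulative 27270; (A₁ (A₂ (A₃ (A₄ A₅)))): 11×37 by 37×10 → 11×10, cost 11·37·10 = 4070; cumulative 31340. Total 31340.
Order B = (A₁ (A₂ ((A₃ A₄) A₅))): (A₃ A₄): 5×62 by 62×36 → 5×36, cost 5·62·36 = 11160; ((A₃ A₄) A₅): 5×36 by 36×10 → 5×10, cost 5·36·10 = 1800; cumulative 12960; (A₂ ((A₃ A₄) A₅)): 37×5 by 5×10 → 37×10, cost 37·5·10 = 1850; cumulative 14810; (A₁ (A₂ ((A₃ A₄) A₅))): 11×37 by 37×10 → 11×10, cost 11·37·10 = 4070; cumulative 18880. Total 18880.
Difference: |31340 − 18880| = 12460.

12460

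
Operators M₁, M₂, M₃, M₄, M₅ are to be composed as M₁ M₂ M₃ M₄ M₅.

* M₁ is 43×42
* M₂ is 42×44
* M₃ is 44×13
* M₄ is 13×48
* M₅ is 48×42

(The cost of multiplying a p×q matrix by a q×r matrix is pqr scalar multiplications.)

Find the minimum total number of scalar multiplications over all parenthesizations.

97188

Adjacent pairs: M₁M₂ = 43·42·44 = 79464; M₂M₃ = 42·44·13 = 24024; M₃M₄ = 44·13·48 = 27456; M₄M₅ = 13·48·42 = 26208.
Length 3: M₁..M₃: k=1: 0+24024+43·42·13=47502; k=2: 79464+0+43·44·13=104060 → min 47502 | M₂..M₄: k=2: 0+27456+42·44·48=116160; k=3: 24024+0+42·13·48=50232 → min 50232 | M₃..M₅: k=3: 0+26208+44·13·42=50232; k=4: 27456+0+44·48·42=116160 → min 50232.
Length 4: M₁..M₄: k=1: 0+50232+43·42·48=136920; k=2: 79464+27456+43·44·48=197736; k=3: 47502+0+43·13·48=74334 → min 74334 | M₂..M₅: k=2: 0+50232+42·44·42=127848; k=3: 24024+26208+42·13·42=73164; k=4: 50232+0+42·48·42=134904 → min 73164.
Length 5: M₁..M₅: k=1: 0+73164+43·42·42=149016; k=2: 79464+50232+43·44·42=209160; k=3: 47502+26208+43·13·42=97188; k=4: 74334+0+43·48·42=161022 → min 97188.
Optimal order: ((M₁ (M₂ M₃)) (M₄ M₅)) with cost 97188.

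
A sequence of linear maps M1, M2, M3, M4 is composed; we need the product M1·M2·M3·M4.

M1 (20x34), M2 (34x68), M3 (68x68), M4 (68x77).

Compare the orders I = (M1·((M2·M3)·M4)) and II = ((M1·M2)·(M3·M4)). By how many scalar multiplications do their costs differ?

119408

Order I = (M1·((M2·M3)·M4)): (M2·M3): 34×68 by 68×68 → 34×68, cost 34·68·68 = 157216; ((M2·M3)·M4): 34×68 by 68×77 → 34×77, cost 34·68·77 = 178024; cumulative 335240; (M1·((M2·M3)·M4)): 20×34 by 34×77 → 20×77, cost 20·34·77 = 52360; cumulative 387600. Total 387600.
Order II = ((M1·M2)·(M3·M4)): (M1·M2): 20×34 by 34×68 → 20×68, cost 20·34·68 = 46240; (M3·M4): 68×68 by 68×77 → 68×77, cost 68·68·77 = 356048; ((M1·M2)·(M3·M4)): 20×68 by 68×77 → 20×77, cost 20·68·77 = 104720; cumulative 507008. Total 507008.
Difference: |387600 − 507008| = 119408.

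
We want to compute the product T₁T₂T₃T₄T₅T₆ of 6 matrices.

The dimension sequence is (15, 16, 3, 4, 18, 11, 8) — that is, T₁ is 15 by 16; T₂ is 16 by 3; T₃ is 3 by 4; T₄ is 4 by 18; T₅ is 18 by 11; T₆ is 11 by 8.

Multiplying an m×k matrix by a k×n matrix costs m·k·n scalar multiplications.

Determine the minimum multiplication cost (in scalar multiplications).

2154

Adjacent pairs: T₁T₂ = 15·16·3 = 720; T₂T₃ = 16·3·4 = 192; T₃T₄ = 3·4·18 = 216; T₄T₅ = 4·18·11 = 792; T₅T₆ = 18·11·8 = 1584.
Length 3: T₁..T₃: k=1: 0+192+15·16·4=1152; k=2: 720+0+15·3·4=900 → min 900 | T₂..T₄: k=2: 0+216+16·3·18=1080; k=3: 192+0+16·4·18=1344 → min 1080 | T₃..T₅: k=3: 0+792+3·4·11=924; k=4: 216+0+3·18·11=810 → min 810 | T₄..T₆: k=4: 0+1584+4·18·8=2160; k=5: 792+0+4·11·8=1144 → min 1144.
Length 4: T₁..T₄: k=1: 0+1080+15·16·18=5400; k=2: 720+216+15·3·18=1746; k=3: 900+0+15·4·18=1980 → min 1746 | T₂..T₅: k=2: 0+810+16·3·11=1338; k=3: 192+792+16·4·11=1688; k=4: 1080+0+16·18·11=4248 → min 1338 | T₃..T₆: k=3: 0+1144+3·4·8=1240; k=4: 216+1584+3·18·8=2232; k=5: 810+0+3·11·8=1074 → min 1074.
Length 5: T₁..T₅: k=1: 0+1338+15·16·11=3978; k=2: 720+810+15·3·11=2025; k=3: 900+792+15·4·11=2352; k=4: 1746+0+15·18·11=4716 → min 2025 | T₂..T₆: k=2: 0+1074+16·3·8=1458; k=3: 192+1144+16·4·8=1848; k=4: 1080+1584+16·18·8=4968; k=5: 1338+0+16·11·8=2746 → min 1458.
Length 6: T₁..T₆: k=1: 0+1458+15·16·8=3378; k=2: 720+1074+15·3·8=2154; k=3: 900+1144+15·4·8=2524; k=4: 1746+1584+15·18·8=5490; k=5: 2025+0+15·11·8=3345 → min 2154.
Optimal order: ((T₁T₂)(((T₃T₄)T₅)T₆)) with cost 2154.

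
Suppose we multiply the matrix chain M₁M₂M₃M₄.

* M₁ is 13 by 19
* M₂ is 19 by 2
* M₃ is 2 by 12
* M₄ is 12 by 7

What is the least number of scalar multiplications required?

844

Adjacent pairs: M₁M₂ = 13·19·2 = 494; M₂M₃ = 19·2·12 = 456; M₃M₄ = 2·12·7 = 168.
Length 3: M₁..M₃: k=1: 0+456+13·19·12=3420; k=2: 494+0+13·2·12=806 → min 806 | M₂..M₄: k=2: 0+168+19·2·7=434; k=3: 456+0+19·12·7=2052 → min 434.
Length 4: M₁..M₄: k=1: 0+434+13·19·7=2163; k=2: 494+168+13·2·7=844; k=3: 806+0+13·12·7=1898 → min 844.
Optimal order: ((M₁M₂)(M₃M₄)) with cost 844.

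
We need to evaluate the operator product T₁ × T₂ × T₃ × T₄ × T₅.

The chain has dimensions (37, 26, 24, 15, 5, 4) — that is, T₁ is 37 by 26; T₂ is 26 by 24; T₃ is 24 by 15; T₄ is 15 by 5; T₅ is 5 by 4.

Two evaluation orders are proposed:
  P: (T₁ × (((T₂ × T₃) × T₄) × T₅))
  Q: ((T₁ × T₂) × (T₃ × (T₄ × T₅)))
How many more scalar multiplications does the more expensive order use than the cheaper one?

Order P = (T₁ × (((T₂ × T₃) × T₄) × T₅)): (T₂ × T₃): 26×24 by 24×15 → 26×15, cost 26·24·15 = 9360; ((T₂ × T₃) × T₄): 26×15 by 15×5 → 26×5, cost 26·15·5 = 1950; cumulative 11310; (((T₂ × T₃) × T₄) × T₅): 26×5 by 5×4 → 26×4, cost 26·5·4 = 520; cumulative 11830; (T₁ × (((T₂ × T₃) × T₄) × T₅)): 37×26 by 26×4 → 37×4, cost 37·26·4 = 3848; cumulative 15678. Total 15678.
Order Q = ((T₁ × T₂) × (T₃ × (T₄ × T₅))): (T₁ × T₂): 37×26 by 26×24 → 37×24, cost 37·26·24 = 23088; (T₄ × T₅): 15×5 by 5×4 → 15×4, cost 15·5·4 = 300; (T₃ × (T₄ × T₅)): 24×15 by 15×4 → 24×4, cost 24·15·4 = 1440; cumulative 1740; ((T₁ × T₂) × (T₃ × (T₄ × T₅))): 37×24 by 24×4 → 37×4, cost 37·24·4 = 3552; cumulative 28380. Total 28380.
Difference: |15678 − 28380| = 12702.

12702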